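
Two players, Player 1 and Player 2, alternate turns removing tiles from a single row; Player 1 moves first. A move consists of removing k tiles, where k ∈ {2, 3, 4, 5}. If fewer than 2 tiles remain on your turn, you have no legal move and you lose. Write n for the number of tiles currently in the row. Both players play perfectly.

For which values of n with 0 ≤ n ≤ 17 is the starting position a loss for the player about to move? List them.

0, 1, 7, 8, 14, 15

Build the W/L table. Terminal = L. A non-terminal position is W if it has a move to some L; otherwise it is L.
n=0: no move → L
n=1: no move → L
n=2: can move to 0, which is L ⇒ W
n=3: can move to 1, which is L ⇒ W
n=4: can move to 1, which is L ⇒ W
n=5: can move to 1, which is L ⇒ W
n=6: can move to 1, which is L ⇒ W
n=7: moves to 5(W), 4(W), 3(W), 2(W); every one is W ⇒ L
n=8: moves to 6(W), 5(W), 4(W), 3(W); every one is W ⇒ L
n=9: can move to 7, which is L ⇒ W
n=10: can move to 8, which is L ⇒ W
n=11: can move to 8, which is L ⇒ W
n=12: can move to 8, which is L ⇒ W
n=13: can move to 8, which is L ⇒ W
n=14: moves to 12(W), 11(W), 10(W), 9(W); every one is W ⇒ L
n=15: moves to 13(W), 12(W), 11(W), 10(W); every one is W ⇒ L
n=16: can move to 14, which is L ⇒ W
n=17: can move to 15, which is L ⇒ W
The losing starting values of n are exactly the entries labelled L in this table (6 of them).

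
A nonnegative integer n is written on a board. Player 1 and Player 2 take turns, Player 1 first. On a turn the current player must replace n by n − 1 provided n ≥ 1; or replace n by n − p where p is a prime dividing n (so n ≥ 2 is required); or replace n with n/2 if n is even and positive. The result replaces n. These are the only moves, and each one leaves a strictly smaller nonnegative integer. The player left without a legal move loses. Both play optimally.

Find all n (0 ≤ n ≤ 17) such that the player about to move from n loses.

0, 4, 9, 14

Compute win/loss labels from the base case upward. A position with no move is L. Any other position is W if it can reach an L in one move, else L.
n=0: no move → L
n=1: can move to 0, which is L ⇒ W
n=2: can move to 0, which is L ⇒ W
n=3: can move to 0, which is L ⇒ W
n=4: moves to 2(W), 3(W); every one is W ⇒ L
n=5: can move to 0, which is L ⇒ W
n=6: can move to 4, which is L ⇒ W
n=7: can move to 0, which is L ⇒ W
n=8: can move to 4, which is L ⇒ W
n=9: moves to 6(W), 8(W); every one is W ⇒ L
n=10: can move to 9, which is L ⇒ W
n=11: can move to 0, which is L ⇒ W
n=12: can move to 9, which is L ⇒ W
n=13: can move to 0, which is L ⇒ W
n=14: moves to 7(W), 12(W), 13(W); every one is W ⇒ L
n=15: can move to 14, which is L ⇒ W
n=16: can move to 14, which is L ⇒ W
n=17: can move to 0, which is L ⇒ W
Reading off the rows marked L gives the requested list; there are 4 such values of n.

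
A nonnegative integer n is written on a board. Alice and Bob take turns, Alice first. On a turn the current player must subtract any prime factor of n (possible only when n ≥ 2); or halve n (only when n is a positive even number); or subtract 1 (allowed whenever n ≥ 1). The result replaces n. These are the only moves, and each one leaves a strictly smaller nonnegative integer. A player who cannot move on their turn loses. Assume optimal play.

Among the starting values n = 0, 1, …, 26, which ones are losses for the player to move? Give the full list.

Positions with no move are L. A position that does have a move is losing for the player to move precisely when every available move leads to a winning position for the opponent. Fill in the labels:
n=0: no move → L
n=1: →0(L), so W
n=2: →0(L), so W
n=3: →0(L), so W
n=4: →2(W), 3(W) — all W, so L
n=5: →0(L), so W
n=6: →4(L), so W
n=7: →0(L), so W
n=8: →4(L), so W
n=9: →6(W), 8(W) — all W, so L
n=10: →9(L), so W
n=11: →0(L), so W
n=12: →9(L), so W
n=13: →0(L), so W
n=14: →7(W), 12(W), 13(W) — all W, so L
n=15: →14(L), so W
n=16: →14(L), so W
n=17: →0(L), so W
n=18: →9(L), so W
n=19: →0(L), so W
n=20: →10(W), 15(W), 18(W), 19(W) — all W, so L
n=21: →14(L), so W
n=22: →20(L), so W
n=23: →0(L), so W
n=24: →12(W), 21(W), 22(W), 23(W) — all W, so L
n=25: →20(L), so W
n=26: →24(L), so W
Reading off the rows marked L gives the requested list; there are 6 such values of n.

0, 4, 9, 14, 20, 24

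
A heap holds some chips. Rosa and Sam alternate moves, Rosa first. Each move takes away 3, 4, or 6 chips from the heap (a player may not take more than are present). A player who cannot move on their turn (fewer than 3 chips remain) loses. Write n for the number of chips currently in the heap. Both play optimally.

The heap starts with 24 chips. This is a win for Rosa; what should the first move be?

Build the W/L table. Terminal = L. A non-terminal position is W if it has a move to some L; otherwise it is L.
n=0: no move → L
n=1: no move → L
n=2: no move → L
n=3: →0(L), so W
n=4: →1(L), so W
n=5: →2(L), so W
n=6: →2(L), so W
n=7: →1(L), so W
n=8: →2(L), so W
n=9: →6(W), 5(W), 3(W) — all W, so L
n=10: →7(W), 6(W), 4(W) — all W, so L
n=11: →8(W), 7(W), 5(W) — all W, so L
n=12: →9(L), so W
n=13: →10(L), so W
n=14: →11(L), so W
n=15: →11(L), so W
n=16: →10(L), so W
n=17: →11(L), so W
n=18: →15(W), 14(W), 12(W) — all W, so L
n=19: →16(W), 15(W), 13(W) — all W, so L
n=20: →17(W), 16(W), 14(W) — all W, so L
n=21: →18(L), so W
n=22: →19(L), so W
n=23: →20(L), so W
n=24: →20(L), so W
From 24, the L positions reachable in one move are: 20, 18. Any move reaching one of these is winning.

Remove 4, leaving 20.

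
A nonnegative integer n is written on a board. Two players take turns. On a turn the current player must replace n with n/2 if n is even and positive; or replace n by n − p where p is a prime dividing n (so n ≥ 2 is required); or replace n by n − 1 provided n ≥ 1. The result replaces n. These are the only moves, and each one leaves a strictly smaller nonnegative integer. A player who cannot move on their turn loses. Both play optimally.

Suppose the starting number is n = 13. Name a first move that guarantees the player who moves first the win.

Move to 0.

Label each position W (a win for the player to move) or L (a loss). A position with no legal move is L; any other position is W exactly when some move reaches an L, and L when every move reaches a W.
n=0: no move → L
n=1: W (go to 0, an L position)
n=2: W (go to 0, an L position)
n=3: W (go to 0, an L position)
n=4: L (options 2(W), 3(W) are all W)
n=5: W (go to 0, an L position)
n=6: W (go to 4, an L position)
n=7: W (go to 0, an L position)
n=8: W (go to 4, an L position)
n=9: L (options 6(W), 8(W) are all W)
n=10: W (go to 9, an L position)
n=11: W (go to 0, an L position)
n=12: W (go to 9, an L position)
n=13: W (go to 0, an L position)
From 13, the L positions reachable in one move are: 0.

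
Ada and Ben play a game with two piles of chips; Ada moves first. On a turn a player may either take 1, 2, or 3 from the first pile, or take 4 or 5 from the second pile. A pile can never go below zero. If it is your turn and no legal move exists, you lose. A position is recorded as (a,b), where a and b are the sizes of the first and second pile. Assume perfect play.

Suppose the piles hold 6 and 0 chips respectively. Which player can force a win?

Positions with no move are L. A position that does have a move is losing for the player to move precisely when every available move leads to a winning position for the opponent. Fill in the labels:
No move ever increases a pile, so every position that can arise here has a ≤ 6 and b ≤ 0; it is enough to label the cells with 0 ≤ a ≤ 6 and 0 ≤ b ≤ 0.
Every move lowers a or b (never raises either), so fill the grid row by row in increasing a, and left to right within a row: each cell's successors are then already labelled.
      b=0
a=0:    L
a=1:    W
a=2:    W
a=3:    W
a=4:    L
a=5:    W
a=6:    W
Cells with no legal move (terminal, hence L): (0,0).
The remaining L cells, each justified by listing all of its moves:
(4,0): moves to (3,0)(W), (2,0)(W), (1,0)(W); every one is W ⇒ L
Every other cell has at least one move into one of the L cells above, so it is W.
From (6,0) Ada can move to (4,0), reaching an L position.

Ada wins.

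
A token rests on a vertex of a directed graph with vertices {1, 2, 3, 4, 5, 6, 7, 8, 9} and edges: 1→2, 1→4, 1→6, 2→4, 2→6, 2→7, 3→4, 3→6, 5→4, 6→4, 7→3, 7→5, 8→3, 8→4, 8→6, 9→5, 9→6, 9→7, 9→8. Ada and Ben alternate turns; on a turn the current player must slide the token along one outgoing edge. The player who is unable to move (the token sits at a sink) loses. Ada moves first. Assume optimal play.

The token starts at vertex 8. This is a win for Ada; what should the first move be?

Move to 4.

Label each position W (a win for the player to move) or L (a loss). A position with no legal move is L; any other position is W exactly when some move reaches an L, and L when every move reaches a W.
Every edge goes from a vertex to one that appears earlier in the order 4, 6, 5, 3, 7, 2, 8, 1, 9, so processing vertices in that order labels each vertex after all of its successors.
4: no outgoing edge → L
6: reaches L-position 4 → W
5: reaches L-position 4 → W
3: reaches L-position 4 → W
7: only reaches 3(W), 5(W), all W → L
2: reaches L-position 7 → W
8: reaches L-position 4 → W
1: reaches L-position 4 → W
9: reaches L-position 7 → W
From 8, the L positions reachable in one move are: 4.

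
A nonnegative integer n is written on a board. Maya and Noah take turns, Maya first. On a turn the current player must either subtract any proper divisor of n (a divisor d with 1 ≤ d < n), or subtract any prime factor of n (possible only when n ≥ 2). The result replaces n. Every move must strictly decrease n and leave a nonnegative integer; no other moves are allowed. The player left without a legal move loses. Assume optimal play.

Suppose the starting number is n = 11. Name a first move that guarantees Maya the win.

Compute win/loss labels from the base case upward. A position with no move is L. Any other position is W if it can reach an L in one move, else L.
n=0: no move → L
n=1: no move → L
n=2: →0(L), so W
n=3: →0(L), so W
n=4: →2(W), 3(W) — all W, so L
n=5: →0(L), so W
n=6: →4(L), so W
n=7: →0(L), so W
n=8: →4(L), so W
n=9: →6(W), 8(W) — all W, so L
n=10: →9(L), so W
n=11: →0(L), so W
From 11, the L positions reachable in one move are: 0.

Move to 0.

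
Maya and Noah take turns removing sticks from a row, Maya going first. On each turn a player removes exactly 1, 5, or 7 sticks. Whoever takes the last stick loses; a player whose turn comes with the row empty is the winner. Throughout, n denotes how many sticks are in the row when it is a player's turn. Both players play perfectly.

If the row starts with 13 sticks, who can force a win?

Noah wins.

Build the W/L table. Terminal = W. A non-terminal position is W if it has a move to some L; otherwise it is L.
n=0: no move; the opponent has just taken the last stick and therefore loses → W
n=1: the only move is to 0(W), a W ⇒ L
n=2: can move to 1, which is L ⇒ W
n=3: the only move is to 2(W), a W ⇒ L
n=4: can move to 3, which is L ⇒ W
n=5: moves to 4(W), 0(W); every one is W ⇒ L
n=6: can move to 5, which is L ⇒ W
n=7: moves to 6(W), 2(W), 0(W); every one is W ⇒ L
n=8: can move to 7, which is L ⇒ W
n=9: moves to 8(W), 4(W), 2(W); every one is W ⇒ L
n=10: can move to 9, which is L ⇒ W
n=11: moves to 10(W), 6(W), 4(W); every one is W ⇒ L
n=12: can move to 11, which is L ⇒ W
n=13: moves to 12(W), 8(W), 6(W); every one is W ⇒ L
The starting position 13 is L: whatever Maya does, the opponent receives a W position.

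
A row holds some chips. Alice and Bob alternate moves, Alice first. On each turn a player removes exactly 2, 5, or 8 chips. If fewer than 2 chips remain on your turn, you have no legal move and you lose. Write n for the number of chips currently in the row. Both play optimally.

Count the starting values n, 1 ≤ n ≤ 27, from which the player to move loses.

Work bottom-up. With no move the player to move loses. Otherwise the position is W if at least one move leads to an L position for the opponent, and L if every move leads to a W.
n=0: no move → L
n=1: no move → L
n=2: can move to 0, which is L ⇒ W
n=3: can move to 1, which is L ⇒ W
n=4: the only move is to 2(W), a W ⇒ L
n=5: can move to 0, which is L ⇒ W
n=6: can move to 4, which is L ⇒ W
n=7: moves to 5(W), 2(W); every one is W ⇒ L
n=8: can move to 0, which is L ⇒ W
n=9: can move to 7, which is L ⇒ W
n=10: moves to 8(W), 5(W), 2(W); every one is W ⇒ L
n=11: moves to 9(W), 6(W), 3(W); every one is W ⇒ L
n=12: can move to 10, which is L ⇒ W
n=13: can move to 11, which is L ⇒ W
n=14: moves to 12(W), 9(W), 6(W); every one is W ⇒ L
n=15: can move to 10, which is L ⇒ W
n=16: can move to 14, which is L ⇒ W
n=17: moves to 15(W), 12(W), 9(W); every one is W ⇒ L
n=18: can move to 10, which is L ⇒ W
n=19: can move to 17, which is L ⇒ W
n=20: moves to 18(W), 15(W), 12(W); every one is W ⇒ L
n=21: moves to 19(W), 16(W), 13(W); every one is W ⇒ L
n=22: can move to 20, which is L ⇒ W
n=23: can move to 21, which is L ⇒ W
n=24: moves to 22(W), 19(W), 16(W); every one is W ⇒ L
n=25: can move to 20, which is L ⇒ W
n=26: can move to 24, which is L ⇒ W
n=27: moves to 25(W), 22(W), 19(W); every one is W ⇒ L
L entries with 1 ≤ n ≤ 27 (n=0 is outside the asked range and is not counted): n = 1, 4, 7, 10, 11, 14, 17, 20, 21, 24, 27; that makes 11.

11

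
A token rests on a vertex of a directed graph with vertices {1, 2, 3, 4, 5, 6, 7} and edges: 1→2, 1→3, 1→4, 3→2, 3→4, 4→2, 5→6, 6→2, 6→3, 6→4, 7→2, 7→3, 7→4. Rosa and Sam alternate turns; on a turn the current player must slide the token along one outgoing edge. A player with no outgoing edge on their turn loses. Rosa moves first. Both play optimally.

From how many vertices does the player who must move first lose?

Classify positions by backward induction: terminal positions (no move available) are L. From any other position, the mover wins iff some move reaches an L.
Every edge goes from a vertex to one that appears earlier in the order 2, 4, 3, 6, 5, 1, 7, so processing vertices in that order labels each vertex after all of its successors.
2: no outgoing edge → L
4: →2(L), so W
3: →2(L), so W
6: →2(L), so W
5: →6(W) only, which is W, so L
1: →2(L), so W
7: →2(L), so W
The L vertices are 2, 5; that is 2 in all.

2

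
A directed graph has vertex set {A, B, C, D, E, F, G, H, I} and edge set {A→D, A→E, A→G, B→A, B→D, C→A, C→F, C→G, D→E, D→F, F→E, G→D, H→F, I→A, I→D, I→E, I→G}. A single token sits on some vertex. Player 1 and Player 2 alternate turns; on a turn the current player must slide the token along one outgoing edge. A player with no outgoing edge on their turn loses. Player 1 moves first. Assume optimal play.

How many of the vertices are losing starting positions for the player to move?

4

Use the standard recursion: the mover loses at a terminal position; elsewhere, the mover wins exactly when some move hands the opponent an L position.
Every edge goes from a vertex to one that appears earlier in the order E, F, D, G, A, B, I, C, H, so processing vertices in that order labels each vertex after all of its successors.
E: no outgoing edge → L
F: reaches L-position E → W
D: reaches L-position E → W
G: only reaches D(W), which is W → L
A: reaches L-position G → W
B: only reaches A(W), D(W), all W → L
I: reaches L-position G → W
C: reaches L-position G → W
H: only reaches F(W), which is W → L
The L vertices are B, E, G, H; that is 4 in all.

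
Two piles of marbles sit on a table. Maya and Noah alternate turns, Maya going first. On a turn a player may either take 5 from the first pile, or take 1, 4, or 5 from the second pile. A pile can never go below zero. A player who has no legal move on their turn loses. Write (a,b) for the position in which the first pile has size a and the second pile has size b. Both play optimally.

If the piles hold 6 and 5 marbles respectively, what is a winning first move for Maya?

Build the W/L table. Terminal = L. A non-terminal position is W if it has a move to some L; otherwise it is L.
No move ever increases a pile, so every position that can arise here has a ≤ 6 and b ≤ 5; it is enough to label the cells with 0 ≤ a ≤ 6 and 0 ≤ b ≤ 5.
Every move lowers a or b (never raises either), so fill the grid row by row in increasing a, and left to right within a row: each cell's successors are then already labelled.
      b=0  b=1  b=2  b=3  b=4  b=5
a=0:    L    W    L    W    W    W
a=1:    L    W    L    W    W    W
a=2:    L    W    L    W    W    W
a=3:    L    W    L    W    W    W
a=4:    L    W    L    W    W    W
a=5:    W    L    W    L    W    W
a=6:    W    L    W    L    W    W
Cells with no legal move (terminal, hence L): (0,0), (1,0), (2,0), (3,0), (4,0).
The remaining L cells, each justified by listing all of its moves:
(0,2): L (sole option (0,1)(W) is W)
(1,2): L (sole option (1,1)(W) is W)
(2,2): L (sole option (2,1)(W) is W)
(3,2): L (sole option (3,1)(W) is W)
(4,2): L (sole option (4,1)(W) is W)
(5,1): L (options (0,1)(W), (5,0)(W) are all W)
(5,3): L (options (0,3)(W), (5,2)(W) are all W)
(6,1): L (options (1,1)(W), (6,0)(W) are all W)
(6,3): L (options (1,3)(W), (6,2)(W) are all W)
Every other cell has at least one move into one of the L cells above, so it is W.
From (6,5), the L positions reachable in one move are: (6,1).

Move to (6,1).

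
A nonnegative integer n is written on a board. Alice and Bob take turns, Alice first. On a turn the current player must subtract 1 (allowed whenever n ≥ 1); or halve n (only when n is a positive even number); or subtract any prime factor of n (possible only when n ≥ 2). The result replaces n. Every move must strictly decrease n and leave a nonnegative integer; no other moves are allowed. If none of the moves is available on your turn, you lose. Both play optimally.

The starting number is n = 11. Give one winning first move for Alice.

Label each position W (a win for the player to move) or L (a loss). A position with no legal move is L; any other position is W exactly when some move reaches an L, and L when every move reaches a W.
n=0: no move → L
n=1: reaches L-position 0 → W
n=2: reaches L-position 0 → W
n=3: reaches L-position 0 → W
n=4: only reaches 2(W), 3(W), all W → L
n=5: reaches L-position 0 → W
n=6: reaches L-position 4 → W
n=7: reaches L-position 0 → W
n=8: reaches L-position 4 → W
n=9: only reaches 6(W), 8(W), all W → L
n=10: reaches L-position 9 → W
n=11: reaches L-position 0 → W
From 11, the L positions reachable in one move are: 0.

Move to 0.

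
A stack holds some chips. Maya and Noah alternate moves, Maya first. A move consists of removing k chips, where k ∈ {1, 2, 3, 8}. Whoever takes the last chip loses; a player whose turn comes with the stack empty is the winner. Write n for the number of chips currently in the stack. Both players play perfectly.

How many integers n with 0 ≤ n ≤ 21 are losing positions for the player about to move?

Positions with no move are W. A position that does have a move is losing for the player to move precisely when every available move leads to a winning position for the opponent. Fill in the labels:
n=0: no move; the opponent has just taken the last chip and therefore loses → W
n=1: →0(W) only, which is W, so L
n=2: →1(L), so W
n=3: →1(L), so W
n=4: →1(L), so W
n=5: →4(W), 3(W), 2(W) — all W, so L
n=6: →5(L), so W
n=7: →5(L), so W
n=8: →5(L), so W
n=9: →1(L), so W
n=10: →9(W), 8(W), 7(W), 2(W) — all W, so L
n=11: →10(L), so W
n=12: →10(L), so W
n=13: →10(L), so W
n=14: →13(W), 12(W), 11(W), 6(W) — all W, so L
n=15: →14(L), so W
n=16: →14(L), so W
n=17: →14(L), so W
n=18: →10(L), so W
n=19: →18(W), 17(W), 16(W), 11(W) — all W, so L
n=20: →19(L), so W
n=21: →19(L), so W
L entries with 0 ≤ n ≤ 21: n = 1, 5, 10, 14, 19; that makes 5.

5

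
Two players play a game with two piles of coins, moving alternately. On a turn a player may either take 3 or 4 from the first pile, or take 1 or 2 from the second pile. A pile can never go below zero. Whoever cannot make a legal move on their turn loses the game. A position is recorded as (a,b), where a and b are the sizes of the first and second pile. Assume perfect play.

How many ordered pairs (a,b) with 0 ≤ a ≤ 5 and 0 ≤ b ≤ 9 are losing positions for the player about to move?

21

Label each position W (a win for the player to move) or L (a loss). A position with no legal move is L; any other position is W exactly when some move reaches an L, and L when every move reaches a W.
Every move lowers a or b (never raises either), so fill the grid row by row in increasing a, and left to right within a row: each cell's successors are then already labelled.
      b=0  b=1  b=2  b=3  b=4  b=5  b=6  b=7  b=8  b=9
a=0:    L    W    W    L    W    W    L    W    W    L
a=1:    L    W    W    L    W    W    L    W    W    L
a=2:    L    W    W    L    W    W    L    W    W    L
a=3:    W    L    W    W    L    W    W    L    W    W
a=4:    W    L    W    W    L    W    W    L    W    W
a=5:    W    L    W    W    L    W    W    L    W    W
Cells with no legal move (terminal, hence L): (0,0), (1,0), (2,0).
The remaining L cells, each justified by listing all of its moves:
(0,3): moves to (0,2)(W), (0,1)(W); every one is W ⇒ L
(0,6): moves to (0,5)(W), (0,4)(W); every one is W ⇒ L
(0,9): moves to (0,8)(W), (0,7)(W); every one is W ⇒ L
(1,3): moves to (1,2)(W), (1,1)(W); every one is W ⇒ L
(1,6): moves to (1,5)(W), (1,4)(W); every one is W ⇒ L
(1,9): moves to (1,8)(W), (1,7)(W); every one is W ⇒ L
(2,3): moves to (2,2)(W), (2,1)(W); every one is W ⇒ L
(2,6): moves to (2,5)(W), (2,4)(W); every one is W ⇒ L
(2,9): moves to (2,8)(W), (2,7)(W); every one is W ⇒ L
(3,1): moves to (0,1)(W), (3,0)(W); every one is W ⇒ L
(3,4): moves to (0,4)(W), (3,3)(W), (3,2)(W); every one is W ⇒ L
(3,7): moves to (0,7)(W), (3,6)(W), (3,5)(W); every one is W ⇒ L
(4,1): moves to (1,1)(W), (0,1)(W), (4,0)(W); every one is W ⇒ L
(4,4): moves to (1,4)(W), (0,4)(W), (4,3)(W), (4,2)(W); every one is W ⇒ L
(4,7): moves to (1,7)(W), (0,7)(W), (4,6)(W), (4,5)(W); every one is W ⇒ L
(5,1): moves to (2,1)(W), (1,1)(W), (5,0)(W); every one is W ⇒ L
(5,4): moves to (2,4)(W), (1,4)(W), (5,3)(W), (5,2)(W); every one is W ⇒ L
(5,7): moves to (2,7)(W), (1,7)(W), (5,6)(W), (5,5)(W); every one is W ⇒ L
Every other cell has at least one move into one of the L cells above, so it is W.
L cells per row: a=0: 4, a=1: 4, a=2: 4, a=3: 3, a=4: 3, a=5: 3; total 21.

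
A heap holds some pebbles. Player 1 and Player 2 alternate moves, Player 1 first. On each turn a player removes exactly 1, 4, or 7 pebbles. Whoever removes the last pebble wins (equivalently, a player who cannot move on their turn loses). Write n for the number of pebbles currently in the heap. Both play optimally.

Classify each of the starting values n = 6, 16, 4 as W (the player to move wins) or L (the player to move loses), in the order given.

6: W, 16: L, 4: W

Work bottom-up. With no move the player to move loses. Otherwise the position is W if at least one move leads to an L position for the opponent, and L if every move leads to a W.
n=0: no move → L
n=1: W (go to 0, an L position)
n=2: L (sole option 1(W) is W)
n=3: W (go to 2, an L position)
n=4: W (go to 0, an L position)
n=5: L (options 4(W), 1(W) are all W)
n=6: W (go to 5, an L position)
n=7: W (go to 0, an L position)
n=8: L (options 7(W), 4(W), 1(W) are all W)
n=9: W (go to 8, an L position)
n=10: L (options 9(W), 6(W), 3(W) are all W)
n=11: W (go to 10, an L position)
n=12: W (go to 8, an L position)
n=13: L (options 12(W), 9(W), 6(W) are all W)
n=14: W (go to 13, an L position)
n=15: W (go to 8, an L position)
n=16: L (options 15(W), 12(W), 9(W) are all W)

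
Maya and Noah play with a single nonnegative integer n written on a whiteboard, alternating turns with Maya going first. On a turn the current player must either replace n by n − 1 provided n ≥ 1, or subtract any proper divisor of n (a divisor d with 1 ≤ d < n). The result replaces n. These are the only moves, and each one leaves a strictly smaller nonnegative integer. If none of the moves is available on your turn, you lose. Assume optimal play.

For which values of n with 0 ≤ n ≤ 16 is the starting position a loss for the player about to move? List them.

Compute win/loss labels from the base case upward. A position with no move is L. Any other position is W if it can reach an L in one move, else L.
n=0: no move → L
n=1: W (go to 0, an L position)
n=2: L (sole option 1(W) is W)
n=3: W (go to 2, an L position)
n=4: W (go to 2, an L position)
n=5: L (sole option 4(W) is W)
n=6: W (go to 5, an L position)
n=7: L (sole option 6(W) is W)
n=8: W (go to 7, an L position)
n=9: L (options 6(W), 8(W) are all W)
n=10: W (go to 5, an L position)
n=11: L (sole option 10(W) is W)
n=12: W (go to 9, an L position)
n=13: L (sole option 12(W) is W)
n=14: W (go to 7, an L position)
n=15: L (options 10(W), 12(W), 14(W) are all W)
n=16: W (go to 15, an L position)
Reading off the rows marked L gives the requested list; there are 8 such values of n.

0, 2, 5, 7, 9, 11, 13, 15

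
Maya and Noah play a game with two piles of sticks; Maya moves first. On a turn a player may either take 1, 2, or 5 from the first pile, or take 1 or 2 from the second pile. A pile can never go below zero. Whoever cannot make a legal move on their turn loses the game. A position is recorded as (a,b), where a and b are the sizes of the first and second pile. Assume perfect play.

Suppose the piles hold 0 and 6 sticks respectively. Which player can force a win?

Compute win/loss labels from the base case upward. A position with no move is L. Any other position is W if it can reach an L in one move, else L.
No move ever increases a pile, so every position that can arise here has a ≤ 0 and b ≤ 6; it is enough to label the cells with 0 ≤ a ≤ 0 and 0 ≤ b ≤ 6.
Every move lowers a or b (never raises either), so fill the grid row by row in increasing a, and left to right within a row: each cell's successors are then already labelled.
      b=0  b=1  b=2  b=3  b=4  b=5  b=6
a=0:    L    W    W    L    W    W    L
Cells with no legal move (terminal, hence L): (0,0).
The remaining L cells, each justified by listing all of its moves:
(0,3): moves to (0,2)(W), (0,1)(W); every one is W ⇒ L
(0,6): moves to (0,5)(W), (0,4)(W); every one is W ⇒ L
Every other cell has at least one move into one of the L cells above, so it is W.
Every move from (0,6) reaches a W position, so the mover loses.

Noah wins.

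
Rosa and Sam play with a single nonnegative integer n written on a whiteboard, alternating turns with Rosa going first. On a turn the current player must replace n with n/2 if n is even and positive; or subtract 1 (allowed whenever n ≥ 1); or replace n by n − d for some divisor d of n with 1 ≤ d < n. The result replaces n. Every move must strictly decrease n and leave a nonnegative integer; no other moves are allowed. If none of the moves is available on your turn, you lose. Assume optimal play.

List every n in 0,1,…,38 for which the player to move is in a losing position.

Use the standard recursion: the mover loses at a terminal position; elsewhere, the mover wins exactly when some move hands the opponent an L position.
n=0: no move → L
n=1: →0(L), so W
n=2: →1(W) only, which is W, so L
n=3: →2(L), so W
n=4: →2(L), so W
n=5: →4(W) only, which is W, so L
n=6: →5(L), so W
n=7: →6(W) only, which is W, so L
n=8: →7(L), so W
n=9: →6(W), 8(W) — all W, so L
n=10: →5(L), so W
n=11: →10(W) only, which is W, so L
n=12: →9(L), so W
n=13: →12(W) only, which is W, so L
n=14: →7(L), so W
n=15: →10(W), 12(W), 14(W) — all W, so L
n=16: →15(L), so W
n=17: →16(W) only, which is W, so L
n=18: →9(L), so W
n=19: →18(W) only, which is W, so L
n=20: →15(L), so W
n=21: →14(W), 18(W), 20(W) — all W, so L
n=22: →11(L), so W
n=23: →22(W) only, which is W, so L
n=24: →21(L), so W
n=25: →20(W), 24(W) — all W, so L
n=26: →13(L), so W
n=27: →18(W), 24(W), 26(W) — all W, so L
n=28: →21(L), so W
n=29: →28(W) only, which is W, so L
n=30: →15(L), so W
n=31: →30(W) only, which is W, so L
n=32: →31(L), so W
n=33: →22(W), 30(W), 32(W) — all W, so L
n=34: →17(L), so W
n=35: →28(W), 30(W), 34(W) — all W, so L
n=36: →27(L), so W
n=37: →36(W) only, which is W, so L
n=38: →19(L), so W
The losing starting values of n are exactly the entries labelled L in this table (19 of them).

0, 2, 5, 7, 9, 11, 13, 15, 17, 19, 21, 23, 25, 27, 29, 31, 33, 35, 37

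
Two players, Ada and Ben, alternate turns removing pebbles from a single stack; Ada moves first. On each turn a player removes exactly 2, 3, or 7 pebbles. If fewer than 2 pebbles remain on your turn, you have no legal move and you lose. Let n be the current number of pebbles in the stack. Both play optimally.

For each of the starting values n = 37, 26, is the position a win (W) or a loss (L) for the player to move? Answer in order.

Positions with no move are L. A position that does have a move is losing for the player to move precisely when every available move leads to a winning position for the opponent. Fill in the labels:
n=0: no move → L
n=1: no move → L
n=2: →0(L), so W
n=3: →1(L), so W
n=4: →1(L), so W
n=5: →3(W), 2(W) — all W, so L
n=6: →4(W), 3(W) — all W, so L
n=7: →5(L), so W
n=8: →6(L), so W
n=9: →6(L), so W
n=10: →8(W), 7(W), 3(W) — all W, so L
n=11: →9(W), 8(W), 4(W) — all W, so L
n=12: →10(L), so W
n=13: →11(L), so W
n=14: →11(L), so W
n=15: →13(W), 12(W), 8(W) — all W, so L
n=16: →14(W), 13(W), 9(W) — all W, so L
n=17: →15(L), so W
n=18: →16(L), so W
n=19: →16(L), so W
n=20: →18(W), 17(W), 13(W) — all W, so L
n=21: →19(W), 18(W), 14(W) — all W, so L
n=22: →20(L), so W
n=23: →21(L), so W
n=24: →21(L), so W
n=25: →23(W), 22(W), 18(W) — all W, so L
n=26: →24(W), 23(W), 19(W) — all W, so L
n=27: →25(L), so W
n=28: →26(L), so W
n=29: →26(L), so W
n=30: →28(W), 27(W), 23(W) — all W, so L
n=31: →29(W), 28(W), 24(W) — all W, so L
n=32: →30(L), so W
n=33: →31(L), so W
n=34: →31(L), so W
n=35: →33(W), 32(W), 28(W) — all W, so L
n=36: →34(W), 33(W), 29(W) — all W, so L
n=37: →35(L), so W

37: W, 26: L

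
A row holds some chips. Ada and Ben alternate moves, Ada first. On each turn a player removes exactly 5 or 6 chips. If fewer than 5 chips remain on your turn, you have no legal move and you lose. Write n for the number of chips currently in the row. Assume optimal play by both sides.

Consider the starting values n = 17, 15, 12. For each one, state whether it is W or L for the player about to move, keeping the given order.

Classify positions by backward induction: terminal positions (no move available) are L. From any other position, the mover wins iff some move reaches an L.
n=0: no move → L
n=1: no move → L
n=2: no move → L
n=3: no move → L
n=4: no move → L
n=5: can move to 0, which is L ⇒ W
n=6: can move to 1, which is L ⇒ W
n=7: can move to 2, which is L ⇒ W
n=8: can move to 3, which is L ⇒ W
n=9: can move to 4, which is L ⇒ W
n=10: can move to 4, which is L ⇒ W
n=11: moves to 6(W), 5(W); every one is W ⇒ L
n=12: moves to 7(W), 6(W); every one is W ⇒ L
n=13: moves to 8(W), 7(W); every one is W ⇒ L
n=14: moves to 9(W), 8(W); every one is W ⇒ L
n=15: moves to 10(W), 9(W); every one is W ⇒ L
n=16: can move to 11, which is L ⇒ W
n=17: can move to 12, which is L ⇒ W

17: W, 15: L, 12: L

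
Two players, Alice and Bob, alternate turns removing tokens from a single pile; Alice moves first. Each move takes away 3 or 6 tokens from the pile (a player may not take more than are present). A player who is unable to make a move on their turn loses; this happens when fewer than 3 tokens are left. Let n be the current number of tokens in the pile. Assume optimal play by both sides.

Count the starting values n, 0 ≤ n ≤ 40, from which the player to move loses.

15

Label each position W (a win for the player to move) or L (a loss). A position with no legal move is L; any other position is W exactly when some move reaches an L, and L when every move reaches a W.
n=0: no move → L
n=1: no move → L
n=2: no move → L
n=3: →0(L), so W
n=4: →1(L), so W
n=5: →2(L), so W
n=6: →0(L), so W
n=7: →1(L), so W
n=8: →2(L), so W
n=9: →6(W), 3(W) — all W, so L
n=10: →7(W), 4(W) — all W, so L
n=11: →8(W), 5(W) — all W, so L
n=12: →9(L), so W
n=13: →10(L), so W
n=14: →11(L), so W
n=15: →9(L), so W
n=16: →10(L), so W
n=17: →11(L), so W
n=18: →15(W), 12(W) — all W, so L
n=19: →16(W), 13(W) — all W, so L
n=20: →17(W), 14(W) — all W, so L
n=21: →18(L), so W
n=22: →19(L), so W
n=23: →20(L), so W
n=24: →18(L), so W
n=25: →19(L), so W
n=26: →20(L), so W
n=27: →24(W), 21(W) — all W, so L
n=28: →25(W), 22(W) — all W, so L
n=29: →26(W), 23(W) — all W, so L
n=30: →27(L), so W
n=31: →28(L), so W
n=32: →29(L), so W
n=33: →27(L), so W
n=34: →28(L), so W
n=35: →29(L), so W
n=36: →33(W), 30(W) — all W, so L
n=37: →34(W), 31(W) — all W, so L
n=38: →35(W), 32(W) — all W, so L
n=39: →36(L), so W
n=40: →37(L), so W
L entries with 0 ≤ n ≤ 40: n = 0, 1, 2, 9, 10, 11, 18, 19, 20, 27, 28, 29, 36, 37, 38; that makes 15.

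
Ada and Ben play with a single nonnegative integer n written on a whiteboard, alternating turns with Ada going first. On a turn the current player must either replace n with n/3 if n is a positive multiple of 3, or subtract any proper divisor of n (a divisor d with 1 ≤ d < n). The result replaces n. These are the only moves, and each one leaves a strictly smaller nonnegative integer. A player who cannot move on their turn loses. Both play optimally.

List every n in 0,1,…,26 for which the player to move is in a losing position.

Build the W/L table. Terminal = L. A non-terminal position is W if it has a move to some L; otherwise it is L.
n=0: no move → L
n=1: no move → L
n=2: reaches L-position 1 → W
n=3: reaches L-position 1 → W
n=4: only reaches 2(W), 3(W), all W → L
n=5: reaches L-position 4 → W
n=6: reaches L-position 4 → W
n=7: only reaches 6(W), which is W → L
n=8: reaches L-position 4 → W
n=9: only reaches 3(W), 6(W), 8(W), all W → L
n=10: reaches L-position 9 → W
n=11: only reaches 10(W), which is W → L
n=12: reaches L-position 4 → W
n=13: only reaches 12(W), which is W → L
n=14: reaches L-position 7 → W
n=15: only reaches 5(W), 10(W), 12(W), 14(W), all W → L
n=16: reaches L-position 15 → W
n=17: only reaches 16(W), which is W → L
n=18: reaches L-position 9 → W
n=19: only reaches 18(W), which is W → L
n=20: reaches L-position 15 → W
n=21: reaches L-position 7 → W
n=22: reaches L-position 11 → W
n=23: only reaches 22(W), which is W → L
n=24: reaches L-position 23 → W
n=25: only reaches 20(W), 24(W), all W → L
n=26: reaches L-position 13 → W
The losing starting values of n are exactly the entries labelled L in this table (12 of them).

0, 1, 4, 7, 9, 11, 13, 15, 17, 19, 23, 25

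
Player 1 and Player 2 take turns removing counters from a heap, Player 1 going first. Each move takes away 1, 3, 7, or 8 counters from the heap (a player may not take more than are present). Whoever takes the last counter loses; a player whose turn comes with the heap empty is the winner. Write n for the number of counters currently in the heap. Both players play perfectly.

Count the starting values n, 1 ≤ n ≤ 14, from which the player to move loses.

4

Build the W/L table. Terminal = W. A non-terminal position is W if it has a move to some L; otherwise it is L.
n=0: no move; the opponent has just taken the last counter and therefore loses → W
n=1: only reaches 0(W), which is W → L
n=2: reaches L-position 1 → W
n=3: only reaches 2(W), 0(W), all W → L
n=4: reaches L-position 3 → W
n=5: only reaches 4(W), 2(W), all W → L
n=6: reaches L-position 5 → W
n=7: only reaches 6(W), 4(W), 0(W), all W → L
n=8: reaches L-position 7 → W
n=9: reaches L-position 1 → W
n=10: reaches L-position 7 → W
n=11: reaches L-position 3 → W
n=12: reaches L-position 5 → W
n=13: reaches L-position 5 → W
n=14: reaches L-position 7 → W
L entries with 1 ≤ n ≤ 14 (the range starts at n=1): n = 1, 3, 5, 7; that makes 4.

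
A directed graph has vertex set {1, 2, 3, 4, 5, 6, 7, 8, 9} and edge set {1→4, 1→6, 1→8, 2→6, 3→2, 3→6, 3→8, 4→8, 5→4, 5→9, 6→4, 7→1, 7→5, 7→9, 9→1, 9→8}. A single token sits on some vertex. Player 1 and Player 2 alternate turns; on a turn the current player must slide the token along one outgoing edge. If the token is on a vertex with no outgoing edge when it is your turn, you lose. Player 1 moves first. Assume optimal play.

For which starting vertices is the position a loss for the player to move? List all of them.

5, 6, 8

Positions with no move are L. A position that does have a move is losing for the player to move precisely when every available move leads to a winning position for the opponent. Fill in the labels:
Every edge goes from a vertex to one that appears earlier in the order 8, 4, 6, 1, 9, 2, 3, 5, 7, so processing vertices in that order labels each vertex after all of its successors.
8: no outgoing edge → L
4: reaches L-position 8 → W
6: only reaches 4(W), which is W → L
1: reaches L-position 6 → W
9: reaches L-position 8 → W
2: reaches L-position 6 → W
3: reaches L-position 6 → W
5: only reaches 9(W), 4(W), all W → L
7: reaches L-position 5 → W
The losing starting vertices are exactly the entries labelled L in this table (3 of them).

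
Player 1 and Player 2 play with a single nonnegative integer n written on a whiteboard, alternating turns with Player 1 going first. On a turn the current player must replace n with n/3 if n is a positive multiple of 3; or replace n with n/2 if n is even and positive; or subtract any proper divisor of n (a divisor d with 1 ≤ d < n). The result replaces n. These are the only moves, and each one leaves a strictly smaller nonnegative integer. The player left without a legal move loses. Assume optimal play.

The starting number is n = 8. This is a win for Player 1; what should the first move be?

Move to 4.

Build the W/L table. Terminal = L. A non-terminal position is W if it has a move to some L; otherwise it is L.
n=0: no move → L
n=1: no move → L
n=2: W (go to 1, an L position)
n=3: W (go to 1, an L position)
n=4: L (options 2(W), 3(W) are all W)
n=5: W (go to 4, an L position)
n=6: W (go to 4, an L position)
n=7: L (sole option 6(W) is W)
n=8: W (go to 4, an L position)
From 8, the L positions reachable in one move are: 4, 7. Any move reaching one of these is winning.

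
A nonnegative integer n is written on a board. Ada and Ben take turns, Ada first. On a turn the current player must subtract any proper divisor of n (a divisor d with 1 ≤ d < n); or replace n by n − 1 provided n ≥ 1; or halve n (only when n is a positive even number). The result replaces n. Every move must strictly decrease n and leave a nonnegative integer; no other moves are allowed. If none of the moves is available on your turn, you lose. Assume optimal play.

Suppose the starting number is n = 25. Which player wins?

Classify positions by backward induction: terminal positions (no move available) are L. From any other position, the mover wins iff some move reaches an L.
n=0: no move → L
n=1: reaches L-position 0 → W
n=2: only reaches 1(W), which is W → L
n=3: reaches L-position 2 → W
n=4: reaches L-position 2 → W
n=5: only reaches 4(W), which is W → L
n=6: reaches L-position 5 → W
n=7: only reaches 6(W), which is W → L
n=8: reaches L-position 7 → W
n=9: only reaches 6(W), 8(W), all W → L
n=10: reaches L-position 5 → W
n=11: only reaches 10(W), which is W → L
n=12: reaches L-position 9 → W
n=13: only reaches 12(W), which is W → L
n=14: reaches L-position 7 → W
n=15: only reaches 10(W), 12(W), 14(W), all W → L
n=16: reaches L-position 15 → W
n=17: only reaches 16(W), which is W → L
n=18: reaches L-position 9 → W
n=19: only reaches 18(W), which is W → L
n=20: reaches L-position 15 → W
n=21: only reaches 14(W), 18(W), 20(W), all W → L
n=22: reaches L-position 11 → W
n=23: only reaches 22(W), which is W → L
n=24: reaches L-position 21 → W
n=25: only reaches 20(W), 24(W), all W → L
Every move from 25 reaches a W position, so the mover loses.

Ben wins.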